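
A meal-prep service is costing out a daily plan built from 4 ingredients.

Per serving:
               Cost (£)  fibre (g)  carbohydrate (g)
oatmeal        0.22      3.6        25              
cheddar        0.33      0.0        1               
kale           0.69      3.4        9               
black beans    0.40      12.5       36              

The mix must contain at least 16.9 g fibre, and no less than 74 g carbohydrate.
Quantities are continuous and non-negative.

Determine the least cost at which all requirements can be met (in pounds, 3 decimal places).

£0.722

This is a linear program. Let x1 = servings of oatmeal, x2 = servings of cheddar, x3 = servings of kale, x4 = servings of black beans.
min 0.22x1 + 0.33x2 + 0.69x3 + 0.4x4 with:
  3.6x1 + 3.4x3 + 12.5x4 ≥ 16.9   (fibre)
  25x1 + 1x2 + 9x3 + 36x4 ≥ 74   (carbohydrate)
  x1, x2, x3, x4 ≥ 0.
At the optimum only oatmeal, black beans are positive (cheddar, kale = 0). There the fibre and carbohydrate constraints are tight.
So oatmeal = 1.731 servings, black beans = 0.8535 servings.
Cost = 0.22·1.731 + 0.4·0.8535 = 0.72222.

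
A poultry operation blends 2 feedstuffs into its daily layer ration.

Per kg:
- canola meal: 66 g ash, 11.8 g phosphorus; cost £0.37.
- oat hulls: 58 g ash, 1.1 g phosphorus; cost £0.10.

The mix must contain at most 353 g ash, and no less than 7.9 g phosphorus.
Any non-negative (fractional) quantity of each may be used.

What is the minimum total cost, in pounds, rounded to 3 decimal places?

Set it up as a linear program. Let x1 = kg of canola meal, x2 = kg of oat hulls.
Minimize 0.37x1 + 0.1x2 s.t.:
  66x1 + 58x2 ≤ 353   (ash)
  11.8x1 + 1.1x2 ≥ 7.9   (phosphorus)
  x1, x2 ≥ 0.
The optimal basis is {canola meal}; oat hulls drops out. There the phosphorus constraint is tight.
Optimal quantities: canola meal = 0.6695 kg.
Total cost: 0.37·0.6695 = 0.24772.

£0.248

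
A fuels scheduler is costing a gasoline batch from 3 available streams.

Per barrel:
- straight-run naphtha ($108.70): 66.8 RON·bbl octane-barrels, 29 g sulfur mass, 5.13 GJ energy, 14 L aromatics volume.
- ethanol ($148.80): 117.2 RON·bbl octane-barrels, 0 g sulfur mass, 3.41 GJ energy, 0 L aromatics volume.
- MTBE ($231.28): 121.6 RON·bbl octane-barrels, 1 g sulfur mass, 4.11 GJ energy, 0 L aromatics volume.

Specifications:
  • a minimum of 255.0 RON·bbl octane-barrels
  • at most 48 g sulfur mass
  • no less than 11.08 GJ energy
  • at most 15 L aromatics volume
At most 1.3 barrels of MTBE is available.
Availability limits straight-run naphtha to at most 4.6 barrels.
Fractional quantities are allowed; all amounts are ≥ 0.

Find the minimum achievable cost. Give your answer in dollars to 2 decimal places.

Set it up as a linear program. Let x1 = barrels of straight-run naphtha, x2 = barrels of ethanol, x3 = barrels of MTBE.
Minimize 108.7x1 + 148.8x2 + 231.28x3 subject to:
  66.8x1 + 117.2x2 + 121.6x3 ≥ 255   (octane-barrels)
  29x1 + 1x3 ≤ 48   (sulfur mass)
  5.13x1 + 3.41x2 + 4.11x3 ≥ 11.08   (energy)
  14x1 ≤ 15   (aromatics volume)
  x3 ≤ 1.3
  x1 ≤ 4.6
  x1, x2, x3 ≥ 0.
At the optimum only straight-run naphtha, ethanol are positive (MTBE = 0). There the energy and aromatics volume constraints are tight.
Optimal quantities: straight-run naphtha = 1.0714 barrels, ethanol = 1.6374 barrels.
Hence cost = 108.7·1.0714 + 148.8·1.6374 = $360.1063.

$360.11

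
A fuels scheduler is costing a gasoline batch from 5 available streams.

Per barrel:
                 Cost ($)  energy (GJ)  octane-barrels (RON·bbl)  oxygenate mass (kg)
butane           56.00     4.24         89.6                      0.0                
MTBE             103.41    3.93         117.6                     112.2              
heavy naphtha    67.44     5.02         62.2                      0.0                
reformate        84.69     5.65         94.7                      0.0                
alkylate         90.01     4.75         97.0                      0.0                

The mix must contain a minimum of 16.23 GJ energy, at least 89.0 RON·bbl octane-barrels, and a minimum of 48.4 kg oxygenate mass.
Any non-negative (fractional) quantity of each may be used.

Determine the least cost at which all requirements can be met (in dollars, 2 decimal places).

This is a linear program. Let x1 = barrels of butane, x2 = barrels of MTBE, x3 = barrels of heavy naphtha, x4 = barrels of reformate, x5 = barrels of alkylate.
Minimise 56x1 + 103.41x2 + 67.44x3 + 84.69x4 + 90.01x5 s.t.:
  4.24x1 + 3.93x2 + 5.02x3 + 5.65x4 + 4.75x5 ≥ 16.23   (energy)
  89.6x1 + 117.6x2 + 62.2x3 + 94.7x4 + 97x5 ≥ 89   (octane-barrels)
  112.2x2 ≥ 48.4   (oxygenate mass)
  x1, x2, x3, x4, x5 ≥ 0.
The optimal basis is {butane, MTBE}; heavy naphtha, reformate, alkylate drop out. Binding constraints: energy and oxygenate mass.
That vertex is x1 = 3.428, x2 = 0.4314.
Total cost: 56·3.428 + 103.41·0.4314 = 236.5791.

$236.58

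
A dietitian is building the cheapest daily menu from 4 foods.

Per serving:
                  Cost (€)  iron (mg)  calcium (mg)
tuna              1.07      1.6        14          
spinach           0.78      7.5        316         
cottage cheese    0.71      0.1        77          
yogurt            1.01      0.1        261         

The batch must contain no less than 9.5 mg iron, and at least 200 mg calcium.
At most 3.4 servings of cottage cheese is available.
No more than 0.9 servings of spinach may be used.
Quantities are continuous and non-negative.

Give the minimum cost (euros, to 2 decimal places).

€2.54

Let x1 = servings of tuna, x2 = servings of spinach, x3 = servings of cottage cheese, x4 = servings of yogurt.
min 1.07x1 + 0.78x2 + 0.71x3 + 1.01x4 with:
  1.6x1 + 7.5x2 + 0.1x3 + 0.1x4 ≥ 9.5   (iron)
  14x1 + 316x2 + 77x3 + 261x4 ≥ 200   (calcium)
  x3 ≤ 3.4
  x2 ≤ 0.9
  x1, x2, x3, x4 ≥ 0.
The cheapest feasible vertex uses only tuna, spinach; cottage cheese, yogurt are not used. The iron and the spinach cap requirements are met with equality.
Optimal quantities: tuna = 1.719 servings, spinach = 0.9 servings.
Total cost: 1.07·1.719 + 0.78·0.9 = 2.5413.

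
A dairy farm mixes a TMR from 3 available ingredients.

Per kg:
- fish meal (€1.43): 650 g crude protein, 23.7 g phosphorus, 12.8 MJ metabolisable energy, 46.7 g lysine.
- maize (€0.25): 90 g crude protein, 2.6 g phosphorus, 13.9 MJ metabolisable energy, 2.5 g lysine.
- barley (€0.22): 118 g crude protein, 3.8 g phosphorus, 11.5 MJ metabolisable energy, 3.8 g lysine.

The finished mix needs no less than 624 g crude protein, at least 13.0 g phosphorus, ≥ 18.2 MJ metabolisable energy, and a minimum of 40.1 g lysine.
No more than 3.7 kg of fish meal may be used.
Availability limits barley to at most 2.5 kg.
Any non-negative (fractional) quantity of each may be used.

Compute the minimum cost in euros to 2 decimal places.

Let x1 = kg of fish meal, x2 = kg of maize, x3 = kg of barley.
Minimise 1.43x1 + 0.25x2 + 0.22x3 subject to:
  650x1 + 90x2 + 118x3 ≥ 624   (crude protein)
  23.7x1 + 2.6x2 + 3.8x3 ≥ 13   (phosphorus)
  12.8x1 + 13.9x2 + 11.5x3 ≥ 18.2   (metabolisable energy)
  46.7x1 + 2.5x2 + 3.8x3 ≥ 40.1   (lysine)
  x1 ≤ 3.7
  x3 ≤ 2.5
  x1, x2, x3 ≥ 0.
The cheapest feasible vertex uses only fish meal, barley; maize is not used. The crude protein and lysine requirements are met with equality.
That vertex is x1 = 0.7764, x3 = 1.012.
Total cost: 1.43·0.7764 + 0.22·1.012 = 1.3329.

€1.33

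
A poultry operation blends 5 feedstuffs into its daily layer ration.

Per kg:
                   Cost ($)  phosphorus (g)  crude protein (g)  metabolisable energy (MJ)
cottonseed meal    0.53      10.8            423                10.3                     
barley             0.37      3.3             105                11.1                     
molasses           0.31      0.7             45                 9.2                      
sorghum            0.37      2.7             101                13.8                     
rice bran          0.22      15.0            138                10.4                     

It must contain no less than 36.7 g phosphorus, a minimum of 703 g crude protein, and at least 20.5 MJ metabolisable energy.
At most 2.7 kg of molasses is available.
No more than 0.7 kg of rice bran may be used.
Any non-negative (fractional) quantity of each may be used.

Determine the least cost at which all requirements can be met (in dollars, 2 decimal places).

Treat it as an LP. Let x1 = kg of cottonseed meal, x2 = kg of barley, x3 = kg of molasses, x4 = kg of sorghum, x5 = kg of rice bran.
Minimize 0.53x1 + 0.37x2 + 0.31x3 + 0.37x4 + 0.22x5 s.t.:
  10.8x1 + 3.3x2 + 0.7x3 + 2.7x4 + 15x5 ≥ 36.7   (phosphorus)
  423x1 + 105x2 + 45x3 + 101x4 + 138x5 ≥ 703   (crude protein)
  10.3x1 + 11.1x2 + 9.2x3 + 13.8x4 + 10.4x5 ≥ 20.5   (metabolisable energy)
  x3 ≤ 2.7
  x5 ≤ 0.7
  x1, x2, x3, x4, x5 ≥ 0.
The minimum-cost mix takes nothing from barley, molasses, sorghum — only cottonseed meal, rice bran. The phosphorus and the rice bran cap requirements are met with equality.
Optimal quantities: cottonseed meal = 2.426 kg, rice bran = 0.7 kg.
Total cost: 0.53·2.426 + 0.22·0.7 = 1.4398.

$1.44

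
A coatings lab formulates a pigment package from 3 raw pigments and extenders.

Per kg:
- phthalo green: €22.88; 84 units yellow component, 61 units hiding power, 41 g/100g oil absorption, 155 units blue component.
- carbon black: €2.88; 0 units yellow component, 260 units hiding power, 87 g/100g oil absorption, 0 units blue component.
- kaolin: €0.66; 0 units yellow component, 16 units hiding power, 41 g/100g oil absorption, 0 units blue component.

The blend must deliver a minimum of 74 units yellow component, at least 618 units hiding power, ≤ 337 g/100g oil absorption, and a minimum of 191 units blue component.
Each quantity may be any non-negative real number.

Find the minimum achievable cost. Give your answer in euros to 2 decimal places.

Set it up as a linear program. Let x1 = kg of phthalo green, x2 = kg of carbon black, x3 = kg of kaolin.
min 22.88x1 + 2.88x2 + 0.66x3 s.t.:
  84x1 ≥ 74   (yellow component)
  61x1 + 260x2 + 16x3 ≥ 618   (hiding power)
  41x1 + 87x2 + 41x3 ≤ 337   (oil absorption)
  155x1 ≥ 191   (blue component)
  x1, x2, x3 ≥ 0.
At the optimum only phthalo green, carbon black are positive (kaolin = 0). The hiding power and blue component requirements are met with equality.
Optimal quantities: phthalo green = 1.2323 kg, carbon black = 2.0878 kg.
Cost = 22.88·1.2323 + 2.88·2.0878 = 34.2079.

€34.21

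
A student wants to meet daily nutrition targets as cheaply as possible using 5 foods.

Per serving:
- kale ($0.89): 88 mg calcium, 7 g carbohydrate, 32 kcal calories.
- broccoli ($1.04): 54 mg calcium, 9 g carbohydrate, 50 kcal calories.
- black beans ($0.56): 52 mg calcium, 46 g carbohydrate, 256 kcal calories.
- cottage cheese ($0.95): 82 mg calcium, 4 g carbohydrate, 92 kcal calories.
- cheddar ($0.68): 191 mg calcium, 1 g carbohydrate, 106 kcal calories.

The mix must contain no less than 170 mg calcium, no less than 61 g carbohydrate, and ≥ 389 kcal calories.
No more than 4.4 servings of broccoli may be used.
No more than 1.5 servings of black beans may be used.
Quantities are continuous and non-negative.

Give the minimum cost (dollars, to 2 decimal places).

$1.10

This is a linear program. Let x1 = servings of kale, x2 = servings of broccoli, x3 = servings of black beans, x4 = servings of cottage cheese, x5 = servings of cheddar.
Minimize 0.89x1 + 1.04x2 + 0.56x3 + 0.95x4 + 0.68x5 s.t.:
  88x1 + 54x2 + 52x3 + 82x4 + 191x5 ≥ 170   (calcium)
  7x1 + 9x2 + 46x3 + 4x4 + 1x5 ≥ 61   (carbohydrate)
  32x1 + 50x2 + 256x3 + 92x4 + 106x5 ≥ 389   (calories)
  x2 ≤ 4.4
  x3 ≤ 1.5
  x1, x2, x3, x4, x5 ≥ 0.
The minimum-cost mix takes nothing from kale, broccoli, cottage cheese — only black beans, cheddar. The calcium and carbohydrate requirements are met with equality.
Solving gives x3 = 1.315, x5 = 0.5322.
Total cost: 0.56·1.315 + 0.68·0.5322 = 1.0983.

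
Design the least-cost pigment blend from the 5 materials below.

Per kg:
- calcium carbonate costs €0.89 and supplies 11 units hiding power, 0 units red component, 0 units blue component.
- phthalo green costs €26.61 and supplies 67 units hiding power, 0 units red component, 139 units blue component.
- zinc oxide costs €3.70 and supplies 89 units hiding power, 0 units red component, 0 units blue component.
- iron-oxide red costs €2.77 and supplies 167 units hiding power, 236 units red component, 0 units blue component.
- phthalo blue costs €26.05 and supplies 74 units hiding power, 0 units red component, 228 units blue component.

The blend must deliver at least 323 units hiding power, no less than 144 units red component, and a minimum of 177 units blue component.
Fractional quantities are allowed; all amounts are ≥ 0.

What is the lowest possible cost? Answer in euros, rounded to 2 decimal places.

Set it up as a linear program. Let x1 = kg of calcium carbonate, x2 = kg of phthalo green, x3 = kg of zinc oxide, x4 = kg of iron-oxide red, x5 = kg of phthalo blue.
Minimise 0.89x1 + 26.61x2 + 3.7x3 + 2.77x4 + 26.05x5 s.t.:
  11x1 + 67x2 + 89x3 + 167x4 + 74x5 ≥ 323   (hiding power)
  236x4 ≥ 144   (red component)
  139x2 + 228x5 ≥ 177   (blue component)
  x1, x2, x3, x4, x5 ≥ 0.
The optimal basis is {iron-oxide red, phthalo blue}; calcium carbonate, phthalo green, zinc oxide drop out. The hiding power and blue component requirements are met with equality.
Solving gives x4 = 1.59, x5 = 0.7763.
Hence cost = 2.77·1.59 + 26.05·0.7763 = €24.6269.

€24.63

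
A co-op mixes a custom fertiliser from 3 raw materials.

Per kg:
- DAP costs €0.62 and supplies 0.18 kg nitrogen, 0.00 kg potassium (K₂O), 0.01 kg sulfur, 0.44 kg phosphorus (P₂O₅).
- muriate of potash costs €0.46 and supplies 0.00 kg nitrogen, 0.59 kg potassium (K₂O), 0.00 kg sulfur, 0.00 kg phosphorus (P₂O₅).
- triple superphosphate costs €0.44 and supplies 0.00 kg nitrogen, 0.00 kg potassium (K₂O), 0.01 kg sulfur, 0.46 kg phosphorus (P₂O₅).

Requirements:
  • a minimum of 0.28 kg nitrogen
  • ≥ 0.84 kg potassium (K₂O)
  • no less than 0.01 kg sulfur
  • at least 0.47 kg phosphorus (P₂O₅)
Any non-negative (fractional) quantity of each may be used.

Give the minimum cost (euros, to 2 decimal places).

€1.62

Let x1 = kg of DAP, x2 = kg of muriate of potash, x3 = kg of triple superphosphate.
Minimise 0.62x1 + 0.46x2 + 0.44x3 s.t.:
  0.18x1 ≥ 0.28   (nitrogen)
  0.59x2 ≥ 0.84   (potassium (K₂O))
  0.01x1 + 0.01x3 ≥ 0.01   (sulfur)
  0.44x1 + 0.46x3 ≥ 0.47   (phosphorus (P₂O₅))
  x1, x2, x3 ≥ 0.
The minimum-cost mix takes nothing from triple superphosphate — only DAP, muriate of potash. The nitrogen and potassium (K₂O) requirements are met with equality.
So DAP = 1.556 kg, muriate of potash = 1.424 kg.
Cost = 0.62·1.556 + 0.46·1.424 = 1.6198.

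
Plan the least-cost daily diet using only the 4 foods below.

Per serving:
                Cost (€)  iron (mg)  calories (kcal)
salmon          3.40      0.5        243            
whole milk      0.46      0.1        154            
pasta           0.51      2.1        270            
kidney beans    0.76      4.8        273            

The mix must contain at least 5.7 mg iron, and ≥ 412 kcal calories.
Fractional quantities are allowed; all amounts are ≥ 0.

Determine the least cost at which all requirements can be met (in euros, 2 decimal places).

€1.01

Let x1 = servings of salmon, x2 = servings of whole milk, x3 = servings of pasta, x4 = servings of kidney beans.
Minimise 3.4x1 + 0.46x2 + 0.51x3 + 0.76x4 with:
  0.5x1 + 0.1x2 + 2.1x3 + 4.8x4 ≥ 5.7   (iron)
  243x1 + 154x2 + 270x3 + 273x4 ≥ 412   (calories)
  x1, x2, x3, x4 ≥ 0.
The cheapest feasible vertex uses only pasta, kidney beans; salmon, whole milk are not used. There the iron and calories constraints are tight.
Optimal quantities: pasta = 0.5832 servings, kidney beans = 0.9323 servings.
Cost = 0.51·0.5832 + 0.76·0.9323 = 1.0060.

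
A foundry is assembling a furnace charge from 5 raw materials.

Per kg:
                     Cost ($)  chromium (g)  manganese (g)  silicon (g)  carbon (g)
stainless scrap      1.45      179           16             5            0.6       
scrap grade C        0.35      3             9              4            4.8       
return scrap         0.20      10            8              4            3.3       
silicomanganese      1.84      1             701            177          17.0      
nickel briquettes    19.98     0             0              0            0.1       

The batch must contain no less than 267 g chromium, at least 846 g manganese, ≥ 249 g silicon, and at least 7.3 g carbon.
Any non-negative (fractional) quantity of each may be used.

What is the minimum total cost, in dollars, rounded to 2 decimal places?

$4.66

Treat it as an LP. Let x1 = kg of stainless scrap, x2 = kg of scrap grade C, x3 = kg of return scrap, x4 = kg of silicomanganese, x5 = kg of nickel briquettes.
Minimise 1.45x1 + 0.35x2 + 0.2x3 + 1.84x4 + 19.98x5 with:
  179x1 + 3x2 + 10x3 + 1x4 ≥ 267   (chromium)
  16x1 + 9x2 + 8x3 + 701x4 ≥ 846   (manganese)
  5x1 + 4x2 + 4x3 + 177x4 ≥ 249   (silicon)
  0.6x1 + 4.8x2 + 3.3x3 + 17x4 + 0.1x5 ≥ 7.3   (carbon)
  x1, x2, x3, x4, x5 ≥ 0.
The optimal basis is {stainless scrap, silicomanganese}; scrap grade C, return scrap, nickel briquettes drop out. The chromium and silicon requirements are met with equality.
Optimal quantities: stainless scrap = 1.484 kg, silicomanganese = 1.365 kg.
Total cost: 1.45·1.484 + 1.84·1.365 = 4.6634.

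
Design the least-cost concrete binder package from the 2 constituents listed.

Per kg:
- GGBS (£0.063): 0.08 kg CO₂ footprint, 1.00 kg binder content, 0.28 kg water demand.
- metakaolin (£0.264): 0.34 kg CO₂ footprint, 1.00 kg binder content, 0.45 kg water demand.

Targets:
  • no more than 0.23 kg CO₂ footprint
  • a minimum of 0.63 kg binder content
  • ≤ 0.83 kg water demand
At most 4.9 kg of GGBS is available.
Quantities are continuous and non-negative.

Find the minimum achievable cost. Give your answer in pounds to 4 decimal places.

Treat it as an LP. Let x1 = kg of GGBS, x2 = kg of metakaolin.
Minimize 0.063x1 + 0.264x2 s.t.:
  0.08x1 + 0.34x2 ≤ 0.23   (CO₂ footprint)
  1x1 + 1x2 ≥ 0.63   (binder content)
  0.28x1 + 0.45x2 ≤ 0.83   (water demand)
  x1 ≤ 4.9
  x1, x2 ≥ 0.
The cheapest feasible vertex uses only GGBS; metakaolin is not used. The binder content requirement is met with equality.
Optimal quantities: GGBS = 0.63 kg.
Total cost: 0.063·0.63 = 0.039690.

£0.0397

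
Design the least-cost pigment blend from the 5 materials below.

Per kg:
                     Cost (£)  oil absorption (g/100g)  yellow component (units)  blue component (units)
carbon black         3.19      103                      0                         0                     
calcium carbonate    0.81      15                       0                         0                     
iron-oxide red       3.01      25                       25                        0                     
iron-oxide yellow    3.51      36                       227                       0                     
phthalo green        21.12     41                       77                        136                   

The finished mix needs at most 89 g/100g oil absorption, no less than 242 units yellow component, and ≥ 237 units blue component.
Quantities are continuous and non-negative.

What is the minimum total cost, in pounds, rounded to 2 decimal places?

£38.47

Let x1 = kg of carbon black, x2 = kg of calcium carbonate, x3 = kg of iron-oxide red, x4 = kg of iron-oxide yellow, x5 = kg of phthalo green.
Minimize 3.19x1 + 0.81x2 + 3.01x3 + 3.51x4 + 21.12x5 with:
  103x1 + 15x2 + 25x3 + 36x4 + 41x5 ≤ 89   (oil absorption)
  25x3 + 227x4 + 77x5 ≥ 242   (yellow component)
  136x5 ≥ 237   (blue component)
  x1, x2, x3, x4, x5 ≥ 0.
At the optimum only iron-oxide yellow, phthalo green are positive (carbon black, calcium carbonate, iron-oxide red = 0). The yellow component and blue component requirements are met with equality.
Optimal quantities: iron-oxide yellow = 0.47496 kg, phthalo green = 1.7426 kg.
Cost = 3.51·0.47496 + 21.12·1.7426 = 38.4708.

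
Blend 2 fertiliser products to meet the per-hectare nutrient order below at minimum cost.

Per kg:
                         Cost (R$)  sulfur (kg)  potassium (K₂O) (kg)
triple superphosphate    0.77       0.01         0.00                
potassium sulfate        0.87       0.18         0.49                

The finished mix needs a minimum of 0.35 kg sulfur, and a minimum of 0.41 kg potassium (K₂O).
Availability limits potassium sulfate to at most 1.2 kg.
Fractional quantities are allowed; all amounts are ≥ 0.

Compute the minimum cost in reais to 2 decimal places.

R$11.36

Let x1 = kg of triple superphosphate, x2 = kg of potassium sulfate.
Minimize 0.77x1 + 0.87x2 s.t.:
  0.01x1 + 0.18x2 ≥ 0.35   (sulfur)
  0.49x2 ≥ 0.41   (potassium (K₂O))
  x2 ≤ 1.2
  x1, x2 ≥ 0.
Both inputs are positive at the optimum. Binding constraints: sulfur and the potassium sulfate cap.
Solving gives x1 = 13.4, x2 = 1.2.
Total cost: 0.77·13.4 + 0.87·1.2 = 11.3620.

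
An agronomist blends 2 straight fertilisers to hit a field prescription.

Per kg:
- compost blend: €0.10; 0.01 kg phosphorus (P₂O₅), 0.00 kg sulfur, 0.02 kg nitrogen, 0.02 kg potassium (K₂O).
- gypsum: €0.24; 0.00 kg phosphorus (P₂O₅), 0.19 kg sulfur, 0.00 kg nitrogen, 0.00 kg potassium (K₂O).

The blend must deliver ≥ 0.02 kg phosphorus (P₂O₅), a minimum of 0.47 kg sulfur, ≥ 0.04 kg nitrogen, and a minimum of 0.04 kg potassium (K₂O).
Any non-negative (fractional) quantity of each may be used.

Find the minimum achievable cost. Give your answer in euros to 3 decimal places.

€0.794

Treat it as an LP. Let x1 = kg of compost blend, x2 = kg of gypsum.
Minimise 0.1x1 + 0.24x2 s.t.:
  0.01x1 ≥ 0.02   (phosphorus (P₂O₅))
  0.19x2 ≥ 0.47   (sulfur)
  0.02x1 ≥ 0.04   (nitrogen)
  0.02x1 ≥ 0.04   (potassium (K₂O))
  x1, x2 ≥ 0.
Both inputs are positive at the optimum. Binding constraints: phosphorus (P₂O₅), sulfur, nitrogen, potassium (K₂O).
Solving gives x1 = 2, x2 = 2.474.
Hence cost = 0.1·2 + 0.24·2.474 = €0.79376.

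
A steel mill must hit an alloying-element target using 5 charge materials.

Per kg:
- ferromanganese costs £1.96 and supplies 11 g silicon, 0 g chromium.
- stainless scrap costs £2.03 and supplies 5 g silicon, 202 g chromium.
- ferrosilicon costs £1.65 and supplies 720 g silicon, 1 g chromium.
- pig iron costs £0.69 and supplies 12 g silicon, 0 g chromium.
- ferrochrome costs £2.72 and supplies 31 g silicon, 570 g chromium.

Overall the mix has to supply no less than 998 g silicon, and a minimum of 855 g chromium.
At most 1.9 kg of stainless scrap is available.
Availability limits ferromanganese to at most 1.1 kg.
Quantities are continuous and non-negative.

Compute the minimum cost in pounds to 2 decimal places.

£6.25

Let x1 = kg of ferromanganese, x2 = kg of stainless scrap, x3 = kg of ferrosilicon, x4 = kg of pig iron, x5 = kg of ferrochrome.
min 1.96x1 + 2.03x2 + 1.65x3 + 0.69x4 + 2.72x5 with:
  11x1 + 5x2 + 720x3 + 12x4 + 31x5 ≥ 998   (silicon)
  202x2 + 1x3 + 570x5 ≥ 855   (chromium)
  x2 ≤ 1.9
  x1 ≤ 1.1
  x1, x2, x3, x4, x5 ≥ 0.
The minimum-cost mix takes nothing from ferromanganese, stainless scrap, pig iron — only ferrosilicon, ferrochrome. The silicon and chromium requirements are met with equality.
That vertex is x3 = 1.3216, x5 = 1.4977.
Total cost: 1.65·1.3216 + 2.72·1.4977 = 6.2544.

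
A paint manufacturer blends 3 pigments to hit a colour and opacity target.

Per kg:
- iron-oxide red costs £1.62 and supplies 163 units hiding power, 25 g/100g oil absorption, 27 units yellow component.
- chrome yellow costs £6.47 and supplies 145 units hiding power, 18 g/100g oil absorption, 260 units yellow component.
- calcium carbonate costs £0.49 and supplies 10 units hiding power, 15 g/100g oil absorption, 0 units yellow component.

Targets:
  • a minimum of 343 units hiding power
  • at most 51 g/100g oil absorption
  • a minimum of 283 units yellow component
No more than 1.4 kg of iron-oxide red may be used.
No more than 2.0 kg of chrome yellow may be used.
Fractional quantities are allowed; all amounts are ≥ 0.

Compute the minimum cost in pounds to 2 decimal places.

£8.23

Let x1 = kg of iron-oxide red, x2 = kg of chrome yellow, x3 = kg of calcium carbonate.
Minimize 1.62x1 + 6.47x2 + 0.49x3 s.t.:
  163x1 + 145x2 + 10x3 ≥ 343   (hiding power)
  25x1 + 18x2 + 15x3 ≤ 51   (oil absorption)
  27x1 + 260x2 ≥ 283   (yellow component)
  x1 ≤ 1.4
  x2 ≤ 2
  x1, x2, x3 ≥ 0.
At the optimum only iron-oxide red, chrome yellow are positive (calcium carbonate = 0). Binding constraints: hiding power and yellow component.
Optimal quantities: iron-oxide red = 1.252 kg, chrome yellow = 0.9585 kg.
Total cost: 1.62·1.252 + 6.47·0.9585 = 8.2297.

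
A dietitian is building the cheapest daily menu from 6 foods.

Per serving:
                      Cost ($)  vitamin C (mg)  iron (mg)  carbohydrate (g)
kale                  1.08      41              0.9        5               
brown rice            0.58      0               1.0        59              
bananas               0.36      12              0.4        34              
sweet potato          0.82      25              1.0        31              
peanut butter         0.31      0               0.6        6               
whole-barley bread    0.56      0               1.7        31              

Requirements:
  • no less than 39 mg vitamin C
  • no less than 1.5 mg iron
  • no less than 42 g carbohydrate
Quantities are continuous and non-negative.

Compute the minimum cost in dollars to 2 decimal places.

$1.24

Treat it as an LP. Let x1 = servings of kale, x2 = servings of brown rice, x3 = servings of bananas, x4 = servings of sweet potato, x5 = servings of peanut butter, x6 = servings of whole-barley bread.
Minimize 1.08x1 + 0.58x2 + 0.36x3 + 0.82x4 + 0.31x5 + 0.56x6 subject to:
  41x1 + 12x3 + 25x4 ≥ 39   (vitamin C)
  0.9x1 + 1x2 + 0.4x3 + 1x4 + 0.6x5 + 1.7x6 ≥ 1.5   (iron)
  5x1 + 59x2 + 34x3 + 31x4 + 6x5 + 31x6 ≥ 42   (carbohydrate)
  x1, x2, x3, x4, x5, x6 ≥ 0.
At the optimum only bananas, whole-barley bread are positive (kale, brown rice, sweet potato, peanut butter = 0). Binding constraints: vitamin C and iron.
Optimal quantities: bananas = 3.25 servings, whole-barley bread = 0.1176 servings.
Cost = 0.36·3.25 + 0.56·0.1176 = 1.2359.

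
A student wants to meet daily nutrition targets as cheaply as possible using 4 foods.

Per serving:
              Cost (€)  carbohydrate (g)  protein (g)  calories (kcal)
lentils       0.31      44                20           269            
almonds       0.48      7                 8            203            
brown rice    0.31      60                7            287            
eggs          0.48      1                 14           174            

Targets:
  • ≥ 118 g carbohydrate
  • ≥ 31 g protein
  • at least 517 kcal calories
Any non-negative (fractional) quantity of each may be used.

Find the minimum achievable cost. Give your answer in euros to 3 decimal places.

Treat it as an LP. Let x1 = servings of lentils, x2 = servings of almonds, x3 = servings of brown rice, x4 = servings of eggs.
min 0.31x1 + 0.48x2 + 0.31x3 + 0.48x4 subject to:
  44x1 + 7x2 + 60x3 + 1x4 ≥ 118   (carbohydrate)
  20x1 + 8x2 + 7x3 + 14x4 ≥ 31   (protein)
  269x1 + 203x2 + 287x3 + 174x4 ≥ 517   (calories)
  x1, x2, x3, x4 ≥ 0.
At the optimum only lentils, brown rice are positive (almonds, eggs = 0). The carbohydrate and protein requirements are met with equality.
Solving gives x1 = 1.1592, x3 = 1.1166.
Cost = 0.31·1.1592 + 0.31·1.1166 = 0.705498.

€0.705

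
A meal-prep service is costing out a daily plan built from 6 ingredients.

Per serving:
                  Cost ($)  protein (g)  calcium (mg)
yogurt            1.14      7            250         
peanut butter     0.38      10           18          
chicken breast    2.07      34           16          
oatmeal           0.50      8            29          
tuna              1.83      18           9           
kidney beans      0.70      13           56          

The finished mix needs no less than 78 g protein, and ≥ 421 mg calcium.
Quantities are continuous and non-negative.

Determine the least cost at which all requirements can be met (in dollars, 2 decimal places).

Let x1 = servings of yogurt, x2 = servings of peanut butter, x3 = servings of chicken breast, x4 = servings of oatmeal, x5 = servings of tuna, x6 = servings of kidney beans.
Minimize 1.14x1 + 0.38x2 + 2.07x3 + 0.5x4 + 1.83x5 + 0.7x6 with:
  7x1 + 10x2 + 34x3 + 8x4 + 18x5 + 13x6 ≥ 78   (protein)
  250x1 + 18x2 + 16x3 + 29x4 + 9x5 + 56x6 ≥ 421   (calcium)
  x1, x2, x3, x4, x5, x6 ≥ 0.
The optimal basis is {yogurt, peanut butter}; chicken breast, oatmeal, tuna, kidney beans drop out. There the protein and calcium constraints are tight.
That vertex is x1 = 1.182, x2 = 6.973.
Hence cost = 1.14·1.182 + 0.38·6.973 = $3.9972.

$4.00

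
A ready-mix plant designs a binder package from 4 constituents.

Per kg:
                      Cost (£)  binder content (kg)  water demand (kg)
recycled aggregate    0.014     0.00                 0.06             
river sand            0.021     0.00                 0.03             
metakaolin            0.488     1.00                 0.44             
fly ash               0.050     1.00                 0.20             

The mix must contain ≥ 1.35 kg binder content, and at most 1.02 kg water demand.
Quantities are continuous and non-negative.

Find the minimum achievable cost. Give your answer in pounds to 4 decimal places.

£0.0675

Set it up as a linear program. Let x1 = kg of recycled aggregate, x2 = kg of river sand, x3 = kg of metakaolin, x4 = kg of fly ash.
Minimize 0.014x1 + 0.021x2 + 0.488x3 + 0.05x4 subject to:
  1x3 + 1x4 ≥ 1.35   (binder content)
  0.06x1 + 0.03x2 + 0.44x3 + 0.2x4 ≤ 1.02   (water demand)
  x1, x2, x3, x4 ≥ 0.
At the optimum only fly ash is positive (recycled aggregate, river sand, metakaolin = 0). The binder content requirement is met with equality.
So fly ash = 1.35 kg.
Cost = 0.05·1.35 = 0.067500.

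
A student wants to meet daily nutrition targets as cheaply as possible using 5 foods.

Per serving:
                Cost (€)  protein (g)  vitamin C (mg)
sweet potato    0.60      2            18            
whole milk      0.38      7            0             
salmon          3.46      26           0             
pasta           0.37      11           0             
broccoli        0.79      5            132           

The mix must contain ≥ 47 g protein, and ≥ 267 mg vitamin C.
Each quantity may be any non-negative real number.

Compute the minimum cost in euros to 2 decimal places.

Treat it as an LP. Let x1 = servings of sweet potato, x2 = servings of whole milk, x3 = servings of salmon, x4 = servings of pasta, x5 = servings of broccoli.
Minimise 0.6x1 + 0.38x2 + 3.46x3 + 0.37x4 + 0.79x5 s.t.:
  2x1 + 7x2 + 26x3 + 11x4 + 5x5 ≥ 47   (protein)
  18x1 + 132x5 ≥ 267   (vitamin C)
  x1, x2, x3, x4, x5 ≥ 0.
The cheapest feasible vertex uses only pasta, broccoli; sweet potato, whole milk, salmon are not used. The protein and vitamin C requirements are met with equality.
So pasta = 3.353 servings, broccoli = 2.023 servings.
Total cost: 0.37·3.353 + 0.79·2.023 = 2.8388.

€2.84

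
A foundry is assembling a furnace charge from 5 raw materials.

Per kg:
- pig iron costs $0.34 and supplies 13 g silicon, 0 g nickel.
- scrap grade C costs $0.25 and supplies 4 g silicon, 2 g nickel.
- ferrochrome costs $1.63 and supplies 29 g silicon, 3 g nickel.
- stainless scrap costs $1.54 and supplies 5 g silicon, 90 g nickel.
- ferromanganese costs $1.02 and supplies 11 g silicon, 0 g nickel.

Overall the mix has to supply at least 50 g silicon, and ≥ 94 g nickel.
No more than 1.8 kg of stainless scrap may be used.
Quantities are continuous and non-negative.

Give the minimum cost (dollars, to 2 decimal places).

Let x1 = kg of pig iron, x2 = kg of scrap grade C, x3 = kg of ferrochrome, x4 = kg of stainless scrap, x5 = kg of ferromanganese.
min 0.34x1 + 0.25x2 + 1.63x3 + 1.54x4 + 1.02x5 subject to:
  13x1 + 4x2 + 29x3 + 5x4 + 11x5 ≥ 50   (silicon)
  2x2 + 3x3 + 90x4 ≥ 94   (nickel)
  x4 ≤ 1.8
  x1, x2, x3, x4, x5 ≥ 0.
The optimal basis is {pig iron, stainless scrap}; scrap grade C, ferrochrome, ferromanganese drop out. The silicon and nickel requirements are met with equality.
Optimal quantities: pig iron = 3.444 kg, stainless scrap = 1.044 kg.
Cost = 0.34·3.444 + 1.54·1.044 = 2.7787.

$2.78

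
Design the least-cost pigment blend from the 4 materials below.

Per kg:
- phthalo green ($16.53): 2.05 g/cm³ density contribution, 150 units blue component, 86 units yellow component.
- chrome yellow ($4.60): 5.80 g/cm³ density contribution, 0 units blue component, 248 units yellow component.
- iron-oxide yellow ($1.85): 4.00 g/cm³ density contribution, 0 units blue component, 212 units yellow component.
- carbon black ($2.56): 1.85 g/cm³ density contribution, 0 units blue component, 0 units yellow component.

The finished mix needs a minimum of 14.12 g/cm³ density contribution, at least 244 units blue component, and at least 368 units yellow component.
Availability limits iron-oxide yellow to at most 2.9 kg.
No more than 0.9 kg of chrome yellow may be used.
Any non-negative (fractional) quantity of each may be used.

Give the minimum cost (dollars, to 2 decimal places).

Let x1 = kg of phthalo green, x2 = kg of chrome yellow, x3 = kg of iron-oxide yellow, x4 = kg of carbon black.
Minimize 16.53x1 + 4.6x2 + 1.85x3 + 2.56x4 s.t.:
  2.05x1 + 5.8x2 + 4x3 + 1.85x4 ≥ 14.12   (density contribution)
  150x1 ≥ 244   (blue component)
  86x1 + 248x2 + 212x3 ≥ 368   (yellow component)
  x3 ≤ 2.9
  x2 ≤ 0.9
  x1, x2, x3, x4 ≥ 0.
At the optimum only phthalo green, iron-oxide yellow are positive (chrome yellow, carbon black = 0). There the density contribution and blue component constraints are tight.
Optimal quantities: phthalo green = 1.627 kg, iron-oxide yellow = 2.696 kg.
Hence cost = 16.53·1.627 + 1.85·2.696 = $31.8819.

$31.88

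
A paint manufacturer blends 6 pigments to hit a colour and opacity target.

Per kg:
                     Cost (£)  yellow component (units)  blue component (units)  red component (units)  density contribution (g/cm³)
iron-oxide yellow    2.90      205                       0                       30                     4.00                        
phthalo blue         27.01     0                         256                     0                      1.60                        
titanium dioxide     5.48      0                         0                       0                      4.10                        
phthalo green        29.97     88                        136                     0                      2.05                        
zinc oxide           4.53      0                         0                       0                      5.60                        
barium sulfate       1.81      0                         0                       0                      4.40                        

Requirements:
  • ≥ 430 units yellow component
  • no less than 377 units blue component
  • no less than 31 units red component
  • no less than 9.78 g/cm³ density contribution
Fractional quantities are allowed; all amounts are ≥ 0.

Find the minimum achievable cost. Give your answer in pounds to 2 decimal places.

£45.86

Treat it as an LP. Let x1 = kg of iron-oxide yellow, x2 = kg of phthalo blue, x3 = kg of titanium dioxide, x4 = kg of phthalo green, x5 = kg of zinc oxide, x6 = kg of barium sulfate.
Minimize 2.9x1 + 27.01x2 + 5.48x3 + 29.97x4 + 4.53x5 + 1.81x6 subject to:
  205x1 + 88x4 ≥ 430   (yellow component)
  256x2 + 136x4 ≥ 377   (blue component)
  30x1 ≥ 31   (red component)
  4x1 + 1.6x2 + 4.1x3 + 2.05x4 + 5.6x5 + 4.4x6 ≥ 9.78   (density contribution)
  x1, x2, x3, x4, x5, x6 ≥ 0.
At the optimum only iron-oxide yellow, phthalo blue are positive (titanium dioxide, phthalo green, zinc oxide, barium sulfate = 0). Binding constraints: yellow component and blue component.
Solving gives x1 = 2.0976, x2 = 1.4727.
Total cost: 2.9·2.0976 + 27.01·1.4727 = 45.8607.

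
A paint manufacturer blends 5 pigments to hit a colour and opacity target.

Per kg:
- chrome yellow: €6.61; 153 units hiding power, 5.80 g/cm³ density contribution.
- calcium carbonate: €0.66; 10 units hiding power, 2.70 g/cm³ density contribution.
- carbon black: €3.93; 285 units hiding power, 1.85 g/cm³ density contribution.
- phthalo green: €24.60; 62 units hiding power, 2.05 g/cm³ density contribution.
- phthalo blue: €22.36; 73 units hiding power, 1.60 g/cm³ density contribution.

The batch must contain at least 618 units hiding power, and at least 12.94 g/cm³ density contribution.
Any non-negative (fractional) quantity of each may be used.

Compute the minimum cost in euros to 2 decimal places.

Treat it as an LP. Let x1 = kg of chrome yellow, x2 = kg of calcium carbonate, x3 = kg of carbon black, x4 = kg of phthalo green, x5 = kg of phthalo blue.
Minimise 6.61x1 + 0.66x2 + 3.93x3 + 24.6x4 + 22.36x5 with:
  153x1 + 10x2 + 285x3 + 62x4 + 73x5 ≥ 618   (hiding power)
  5.8x1 + 2.7x2 + 1.85x3 + 2.05x4 + 1.6x5 ≥ 12.94   (density contribution)
  x1, x2, x3, x4, x5 ≥ 0.
The cheapest feasible vertex uses only calcium carbonate, carbon black; chrome yellow, phthalo green, phthalo blue are not used. The hiding power and density contribution requirements are met with equality.
That vertex is x2 = 3.388, x3 = 2.05.
Total cost: 0.66·3.388 + 3.93·2.05 = 10.2926.

€10.29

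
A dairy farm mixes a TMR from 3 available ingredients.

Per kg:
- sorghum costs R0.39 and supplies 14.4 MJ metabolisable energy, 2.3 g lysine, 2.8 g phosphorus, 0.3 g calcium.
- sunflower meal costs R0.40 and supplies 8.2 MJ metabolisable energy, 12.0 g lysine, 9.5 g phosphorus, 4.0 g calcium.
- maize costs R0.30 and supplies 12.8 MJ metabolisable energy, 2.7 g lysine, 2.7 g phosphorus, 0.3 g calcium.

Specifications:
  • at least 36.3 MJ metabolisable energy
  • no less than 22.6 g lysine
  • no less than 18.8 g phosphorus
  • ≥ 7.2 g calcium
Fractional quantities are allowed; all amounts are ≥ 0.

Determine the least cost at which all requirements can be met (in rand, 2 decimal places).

Treat it as an LP. Let x1 = kg of sorghum, x2 = kg of sunflower meal, x3 = kg of maize.
min 0.39x1 + 0.4x2 + 0.3x3 subject to:
  14.4x1 + 8.2x2 + 12.8x3 ≥ 36.3   (metabolisable energy)
  2.3x1 + 12x2 + 2.7x3 ≥ 22.6   (lysine)
  2.8x1 + 9.5x2 + 2.7x3 ≥ 18.8   (phosphorus)
  0.3x1 + 4x2 + 0.3x3 ≥ 7.2   (calcium)
  x1, x2, x3 ≥ 0.
At the optimum only sunflower meal, maize are positive (sorghum = 0). Binding constraints: metabolisable energy and calcium.
So sunflower meal = 1.667 kg, maize = 1.768 kg.
Objective = 0.4·1.667 + 0.3·1.768 = 1.1972.

R1.20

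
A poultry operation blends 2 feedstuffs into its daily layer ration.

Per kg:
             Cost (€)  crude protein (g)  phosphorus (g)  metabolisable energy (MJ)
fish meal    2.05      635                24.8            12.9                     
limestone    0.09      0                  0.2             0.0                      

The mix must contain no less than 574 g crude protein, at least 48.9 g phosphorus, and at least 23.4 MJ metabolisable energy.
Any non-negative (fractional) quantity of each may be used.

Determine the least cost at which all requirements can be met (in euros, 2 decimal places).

Treat it as an LP. Let x1 = kg of fish meal, x2 = kg of limestone.
min 2.05x1 + 0.09x2 with:
  635x1 ≥ 574   (crude protein)
  24.8x1 + 0.2x2 ≥ 48.9   (phosphorus)
  12.9x1 ≥ 23.4   (metabolisable energy)
  x1, x2 ≥ 0.
At the optimum only fish meal is positive (limestone = 0). The phosphorus requirement is met with equality.
Solving gives x1 = 1.972.
Total cost: 2.05·1.972 = 4.0426.

€4.04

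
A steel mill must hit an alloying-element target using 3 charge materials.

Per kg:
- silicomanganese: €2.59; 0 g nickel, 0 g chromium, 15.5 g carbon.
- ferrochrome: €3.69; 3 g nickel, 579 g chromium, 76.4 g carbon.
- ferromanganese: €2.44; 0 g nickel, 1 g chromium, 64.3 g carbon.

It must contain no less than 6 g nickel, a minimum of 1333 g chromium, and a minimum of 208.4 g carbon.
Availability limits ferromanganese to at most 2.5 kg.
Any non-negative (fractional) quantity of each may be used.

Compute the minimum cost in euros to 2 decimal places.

This is a linear program. Let x1 = kg of silicomanganese, x2 = kg of ferrochrome, x3 = kg of ferromanganese.
Minimize 2.59x1 + 3.69x2 + 2.44x3 with:
  3x2 ≥ 6   (nickel)
  579x2 + 1x3 ≥ 1333   (chromium)
  15.5x1 + 76.4x2 + 64.3x3 ≥ 208.4   (carbon)
  x3 ≤ 2.5
  x1, x2, x3 ≥ 0.
The optimal basis is {ferrochrome, ferromanganese}; silicomanganese drops out. Binding constraints: chromium and carbon.
That vertex is x2 = 2.301, x3 = 0.5066.
Objective = 3.69·2.301 + 2.44·0.5066 = 9.7268.

€9.73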